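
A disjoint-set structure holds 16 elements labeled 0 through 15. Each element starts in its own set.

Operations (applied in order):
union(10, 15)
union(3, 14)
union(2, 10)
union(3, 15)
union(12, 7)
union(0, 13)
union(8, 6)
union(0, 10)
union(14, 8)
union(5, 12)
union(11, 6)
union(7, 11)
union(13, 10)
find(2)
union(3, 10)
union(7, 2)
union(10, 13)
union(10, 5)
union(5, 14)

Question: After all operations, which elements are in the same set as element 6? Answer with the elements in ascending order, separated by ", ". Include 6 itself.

Answer: 0, 2, 3, 5, 6, 7, 8, 10, 11, 12, 13, 14, 15

Derivation:
Step 1: union(10, 15) -> merged; set of 10 now {10, 15}
Step 2: union(3, 14) -> merged; set of 3 now {3, 14}
Step 3: union(2, 10) -> merged; set of 2 now {2, 10, 15}
Step 4: union(3, 15) -> merged; set of 3 now {2, 3, 10, 14, 15}
Step 5: union(12, 7) -> merged; set of 12 now {7, 12}
Step 6: union(0, 13) -> merged; set of 0 now {0, 13}
Step 7: union(8, 6) -> merged; set of 8 now {6, 8}
Step 8: union(0, 10) -> merged; set of 0 now {0, 2, 3, 10, 13, 14, 15}
Step 9: union(14, 8) -> merged; set of 14 now {0, 2, 3, 6, 8, 10, 13, 14, 15}
Step 10: union(5, 12) -> merged; set of 5 now {5, 7, 12}
Step 11: union(11, 6) -> merged; set of 11 now {0, 2, 3, 6, 8, 10, 11, 13, 14, 15}
Step 12: union(7, 11) -> merged; set of 7 now {0, 2, 3, 5, 6, 7, 8, 10, 11, 12, 13, 14, 15}
Step 13: union(13, 10) -> already same set; set of 13 now {0, 2, 3, 5, 6, 7, 8, 10, 11, 12, 13, 14, 15}
Step 14: find(2) -> no change; set of 2 is {0, 2, 3, 5, 6, 7, 8, 10, 11, 12, 13, 14, 15}
Step 15: union(3, 10) -> already same set; set of 3 now {0, 2, 3, 5, 6, 7, 8, 10, 11, 12, 13, 14, 15}
Step 16: union(7, 2) -> already same set; set of 7 now {0, 2, 3, 5, 6, 7, 8, 10, 11, 12, 13, 14, 15}
Step 17: union(10, 13) -> already same set; set of 10 now {0, 2, 3, 5, 6, 7, 8, 10, 11, 12, 13, 14, 15}
Step 18: union(10, 5) -> already same set; set of 10 now {0, 2, 3, 5, 6, 7, 8, 10, 11, 12, 13, 14, 15}
Step 19: union(5, 14) -> already same set; set of 5 now {0, 2, 3, 5, 6, 7, 8, 10, 11, 12, 13, 14, 15}
Component of 6: {0, 2, 3, 5, 6, 7, 8, 10, 11, 12, 13, 14, 15}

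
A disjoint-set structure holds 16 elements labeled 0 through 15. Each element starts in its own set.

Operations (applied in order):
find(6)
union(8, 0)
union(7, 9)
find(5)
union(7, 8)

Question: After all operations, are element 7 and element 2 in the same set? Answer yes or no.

Step 1: find(6) -> no change; set of 6 is {6}
Step 2: union(8, 0) -> merged; set of 8 now {0, 8}
Step 3: union(7, 9) -> merged; set of 7 now {7, 9}
Step 4: find(5) -> no change; set of 5 is {5}
Step 5: union(7, 8) -> merged; set of 7 now {0, 7, 8, 9}
Set of 7: {0, 7, 8, 9}; 2 is not a member.

Answer: no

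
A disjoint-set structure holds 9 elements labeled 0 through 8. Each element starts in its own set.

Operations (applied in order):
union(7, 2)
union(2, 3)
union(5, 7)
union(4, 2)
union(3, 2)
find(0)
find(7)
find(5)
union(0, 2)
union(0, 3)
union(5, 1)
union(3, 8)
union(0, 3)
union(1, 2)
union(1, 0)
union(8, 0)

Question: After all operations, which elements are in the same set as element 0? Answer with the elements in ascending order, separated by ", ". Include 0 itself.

Step 1: union(7, 2) -> merged; set of 7 now {2, 7}
Step 2: union(2, 3) -> merged; set of 2 now {2, 3, 7}
Step 3: union(5, 7) -> merged; set of 5 now {2, 3, 5, 7}
Step 4: union(4, 2) -> merged; set of 4 now {2, 3, 4, 5, 7}
Step 5: union(3, 2) -> already same set; set of 3 now {2, 3, 4, 5, 7}
Step 6: find(0) -> no change; set of 0 is {0}
Step 7: find(7) -> no change; set of 7 is {2, 3, 4, 5, 7}
Step 8: find(5) -> no change; set of 5 is {2, 3, 4, 5, 7}
Step 9: union(0, 2) -> merged; set of 0 now {0, 2, 3, 4, 5, 7}
Step 10: union(0, 3) -> already same set; set of 0 now {0, 2, 3, 4, 5, 7}
Step 11: union(5, 1) -> merged; set of 5 now {0, 1, 2, 3, 4, 5, 7}
Step 12: union(3, 8) -> merged; set of 3 now {0, 1, 2, 3, 4, 5, 7, 8}
Step 13: union(0, 3) -> already same set; set of 0 now {0, 1, 2, 3, 4, 5, 7, 8}
Step 14: union(1, 2) -> already same set; set of 1 now {0, 1, 2, 3, 4, 5, 7, 8}
Step 15: union(1, 0) -> already same set; set of 1 now {0, 1, 2, 3, 4, 5, 7, 8}
Step 16: union(8, 0) -> already same set; set of 8 now {0, 1, 2, 3, 4, 5, 7, 8}
Component of 0: {0, 1, 2, 3, 4, 5, 7, 8}

Answer: 0, 1, 2, 3, 4, 5, 7, 8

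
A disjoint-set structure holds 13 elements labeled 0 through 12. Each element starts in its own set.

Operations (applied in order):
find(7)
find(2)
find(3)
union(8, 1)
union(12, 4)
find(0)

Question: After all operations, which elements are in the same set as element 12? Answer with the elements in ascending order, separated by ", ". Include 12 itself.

Answer: 4, 12

Derivation:
Step 1: find(7) -> no change; set of 7 is {7}
Step 2: find(2) -> no change; set of 2 is {2}
Step 3: find(3) -> no change; set of 3 is {3}
Step 4: union(8, 1) -> merged; set of 8 now {1, 8}
Step 5: union(12, 4) -> merged; set of 12 now {4, 12}
Step 6: find(0) -> no change; set of 0 is {0}
Component of 12: {4, 12}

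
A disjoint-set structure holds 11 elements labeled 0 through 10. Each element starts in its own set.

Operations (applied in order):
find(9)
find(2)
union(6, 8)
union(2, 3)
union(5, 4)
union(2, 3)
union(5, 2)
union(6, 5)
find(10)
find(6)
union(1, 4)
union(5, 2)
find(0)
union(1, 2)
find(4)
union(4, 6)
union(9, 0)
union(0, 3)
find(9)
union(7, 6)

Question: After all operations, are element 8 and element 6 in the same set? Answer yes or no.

Answer: yes

Derivation:
Step 1: find(9) -> no change; set of 9 is {9}
Step 2: find(2) -> no change; set of 2 is {2}
Step 3: union(6, 8) -> merged; set of 6 now {6, 8}
Step 4: union(2, 3) -> merged; set of 2 now {2, 3}
Step 5: union(5, 4) -> merged; set of 5 now {4, 5}
Step 6: union(2, 3) -> already same set; set of 2 now {2, 3}
Step 7: union(5, 2) -> merged; set of 5 now {2, 3, 4, 5}
Step 8: union(6, 5) -> merged; set of 6 now {2, 3, 4, 5, 6, 8}
Step 9: find(10) -> no change; set of 10 is {10}
Step 10: find(6) -> no change; set of 6 is {2, 3, 4, 5, 6, 8}
Step 11: union(1, 4) -> merged; set of 1 now {1, 2, 3, 4, 5, 6, 8}
Step 12: union(5, 2) -> already same set; set of 5 now {1, 2, 3, 4, 5, 6, 8}
Step 13: find(0) -> no change; set of 0 is {0}
Step 14: union(1, 2) -> already same set; set of 1 now {1, 2, 3, 4, 5, 6, 8}
Step 15: find(4) -> no change; set of 4 is {1, 2, 3, 4, 5, 6, 8}
Step 16: union(4, 6) -> already same set; set of 4 now {1, 2, 3, 4, 5, 6, 8}
Step 17: union(9, 0) -> merged; set of 9 now {0, 9}
Step 18: union(0, 3) -> merged; set of 0 now {0, 1, 2, 3, 4, 5, 6, 8, 9}
Step 19: find(9) -> no change; set of 9 is {0, 1, 2, 3, 4, 5, 6, 8, 9}
Step 20: union(7, 6) -> merged; set of 7 now {0, 1, 2, 3, 4, 5, 6, 7, 8, 9}
Set of 8: {0, 1, 2, 3, 4, 5, 6, 7, 8, 9}; 6 is a member.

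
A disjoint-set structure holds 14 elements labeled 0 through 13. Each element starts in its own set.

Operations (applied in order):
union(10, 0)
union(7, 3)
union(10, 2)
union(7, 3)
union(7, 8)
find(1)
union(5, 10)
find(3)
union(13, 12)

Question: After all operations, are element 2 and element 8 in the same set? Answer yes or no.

Answer: no

Derivation:
Step 1: union(10, 0) -> merged; set of 10 now {0, 10}
Step 2: union(7, 3) -> merged; set of 7 now {3, 7}
Step 3: union(10, 2) -> merged; set of 10 now {0, 2, 10}
Step 4: union(7, 3) -> already same set; set of 7 now {3, 7}
Step 5: union(7, 8) -> merged; set of 7 now {3, 7, 8}
Step 6: find(1) -> no change; set of 1 is {1}
Step 7: union(5, 10) -> merged; set of 5 now {0, 2, 5, 10}
Step 8: find(3) -> no change; set of 3 is {3, 7, 8}
Step 9: union(13, 12) -> merged; set of 13 now {12, 13}
Set of 2: {0, 2, 5, 10}; 8 is not a member.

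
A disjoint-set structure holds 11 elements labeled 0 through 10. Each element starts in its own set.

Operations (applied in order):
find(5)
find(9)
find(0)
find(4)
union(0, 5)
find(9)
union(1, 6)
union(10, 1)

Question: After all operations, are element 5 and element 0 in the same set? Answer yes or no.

Answer: yes

Derivation:
Step 1: find(5) -> no change; set of 5 is {5}
Step 2: find(9) -> no change; set of 9 is {9}
Step 3: find(0) -> no change; set of 0 is {0}
Step 4: find(4) -> no change; set of 4 is {4}
Step 5: union(0, 5) -> merged; set of 0 now {0, 5}
Step 6: find(9) -> no change; set of 9 is {9}
Step 7: union(1, 6) -> merged; set of 1 now {1, 6}
Step 8: union(10, 1) -> merged; set of 10 now {1, 6, 10}
Set of 5: {0, 5}; 0 is a member.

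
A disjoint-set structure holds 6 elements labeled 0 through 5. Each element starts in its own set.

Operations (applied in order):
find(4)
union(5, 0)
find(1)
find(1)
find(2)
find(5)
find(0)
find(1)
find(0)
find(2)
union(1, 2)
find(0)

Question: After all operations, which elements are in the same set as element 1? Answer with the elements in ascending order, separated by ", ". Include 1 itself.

Step 1: find(4) -> no change; set of 4 is {4}
Step 2: union(5, 0) -> merged; set of 5 now {0, 5}
Step 3: find(1) -> no change; set of 1 is {1}
Step 4: find(1) -> no change; set of 1 is {1}
Step 5: find(2) -> no change; set of 2 is {2}
Step 6: find(5) -> no change; set of 5 is {0, 5}
Step 7: find(0) -> no change; set of 0 is {0, 5}
Step 8: find(1) -> no change; set of 1 is {1}
Step 9: find(0) -> no change; set of 0 is {0, 5}
Step 10: find(2) -> no change; set of 2 is {2}
Step 11: union(1, 2) -> merged; set of 1 now {1, 2}
Step 12: find(0) -> no change; set of 0 is {0, 5}
Component of 1: {1, 2}

Answer: 1, 2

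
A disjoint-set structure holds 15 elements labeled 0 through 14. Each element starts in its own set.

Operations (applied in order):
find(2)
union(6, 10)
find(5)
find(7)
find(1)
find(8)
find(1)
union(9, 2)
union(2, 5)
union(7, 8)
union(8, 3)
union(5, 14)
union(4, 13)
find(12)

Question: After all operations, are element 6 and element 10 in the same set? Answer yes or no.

Answer: yes

Derivation:
Step 1: find(2) -> no change; set of 2 is {2}
Step 2: union(6, 10) -> merged; set of 6 now {6, 10}
Step 3: find(5) -> no change; set of 5 is {5}
Step 4: find(7) -> no change; set of 7 is {7}
Step 5: find(1) -> no change; set of 1 is {1}
Step 6: find(8) -> no change; set of 8 is {8}
Step 7: find(1) -> no change; set of 1 is {1}
Step 8: union(9, 2) -> merged; set of 9 now {2, 9}
Step 9: union(2, 5) -> merged; set of 2 now {2, 5, 9}
Step 10: union(7, 8) -> merged; set of 7 now {7, 8}
Step 11: union(8, 3) -> merged; set of 8 now {3, 7, 8}
Step 12: union(5, 14) -> merged; set of 5 now {2, 5, 9, 14}
Step 13: union(4, 13) -> merged; set of 4 now {4, 13}
Step 14: find(12) -> no change; set of 12 is {12}
Set of 6: {6, 10}; 10 is a member.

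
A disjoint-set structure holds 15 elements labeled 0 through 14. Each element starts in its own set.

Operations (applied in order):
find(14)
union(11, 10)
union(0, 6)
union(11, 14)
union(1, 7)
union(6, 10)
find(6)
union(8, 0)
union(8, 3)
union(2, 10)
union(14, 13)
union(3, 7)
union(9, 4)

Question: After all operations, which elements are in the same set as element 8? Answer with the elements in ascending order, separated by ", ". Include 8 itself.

Step 1: find(14) -> no change; set of 14 is {14}
Step 2: union(11, 10) -> merged; set of 11 now {10, 11}
Step 3: union(0, 6) -> merged; set of 0 now {0, 6}
Step 4: union(11, 14) -> merged; set of 11 now {10, 11, 14}
Step 5: union(1, 7) -> merged; set of 1 now {1, 7}
Step 6: union(6, 10) -> merged; set of 6 now {0, 6, 10, 11, 14}
Step 7: find(6) -> no change; set of 6 is {0, 6, 10, 11, 14}
Step 8: union(8, 0) -> merged; set of 8 now {0, 6, 8, 10, 11, 14}
Step 9: union(8, 3) -> merged; set of 8 now {0, 3, 6, 8, 10, 11, 14}
Step 10: union(2, 10) -> merged; set of 2 now {0, 2, 3, 6, 8, 10, 11, 14}
Step 11: union(14, 13) -> merged; set of 14 now {0, 2, 3, 6, 8, 10, 11, 13, 14}
Step 12: union(3, 7) -> merged; set of 3 now {0, 1, 2, 3, 6, 7, 8, 10, 11, 13, 14}
Step 13: union(9, 4) -> merged; set of 9 now {4, 9}
Component of 8: {0, 1, 2, 3, 6, 7, 8, 10, 11, 13, 14}

Answer: 0, 1, 2, 3, 6, 7, 8, 10, 11, 13, 14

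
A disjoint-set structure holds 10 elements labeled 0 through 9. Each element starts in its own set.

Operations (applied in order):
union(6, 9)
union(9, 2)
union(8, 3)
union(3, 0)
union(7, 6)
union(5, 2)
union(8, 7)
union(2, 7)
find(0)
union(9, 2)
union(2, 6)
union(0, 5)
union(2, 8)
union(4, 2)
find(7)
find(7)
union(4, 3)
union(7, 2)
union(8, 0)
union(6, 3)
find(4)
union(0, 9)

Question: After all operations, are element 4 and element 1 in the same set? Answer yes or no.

Step 1: union(6, 9) -> merged; set of 6 now {6, 9}
Step 2: union(9, 2) -> merged; set of 9 now {2, 6, 9}
Step 3: union(8, 3) -> merged; set of 8 now {3, 8}
Step 4: union(3, 0) -> merged; set of 3 now {0, 3, 8}
Step 5: union(7, 6) -> merged; set of 7 now {2, 6, 7, 9}
Step 6: union(5, 2) -> merged; set of 5 now {2, 5, 6, 7, 9}
Step 7: union(8, 7) -> merged; set of 8 now {0, 2, 3, 5, 6, 7, 8, 9}
Step 8: union(2, 7) -> already same set; set of 2 now {0, 2, 3, 5, 6, 7, 8, 9}
Step 9: find(0) -> no change; set of 0 is {0, 2, 3, 5, 6, 7, 8, 9}
Step 10: union(9, 2) -> already same set; set of 9 now {0, 2, 3, 5, 6, 7, 8, 9}
Step 11: union(2, 6) -> already same set; set of 2 now {0, 2, 3, 5, 6, 7, 8, 9}
Step 12: union(0, 5) -> already same set; set of 0 now {0, 2, 3, 5, 6, 7, 8, 9}
Step 13: union(2, 8) -> already same set; set of 2 now {0, 2, 3, 5, 6, 7, 8, 9}
Step 14: union(4, 2) -> merged; set of 4 now {0, 2, 3, 4, 5, 6, 7, 8, 9}
Step 15: find(7) -> no change; set of 7 is {0, 2, 3, 4, 5, 6, 7, 8, 9}
Step 16: find(7) -> no change; set of 7 is {0, 2, 3, 4, 5, 6, 7, 8, 9}
Step 17: union(4, 3) -> already same set; set of 4 now {0, 2, 3, 4, 5, 6, 7, 8, 9}
Step 18: union(7, 2) -> already same set; set of 7 now {0, 2, 3, 4, 5, 6, 7, 8, 9}
Step 19: union(8, 0) -> already same set; set of 8 now {0, 2, 3, 4, 5, 6, 7, 8, 9}
Step 20: union(6, 3) -> already same set; set of 6 now {0, 2, 3, 4, 5, 6, 7, 8, 9}
Step 21: find(4) -> no change; set of 4 is {0, 2, 3, 4, 5, 6, 7, 8, 9}
Step 22: union(0, 9) -> already same set; set of 0 now {0, 2, 3, 4, 5, 6, 7, 8, 9}
Set of 4: {0, 2, 3, 4, 5, 6, 7, 8, 9}; 1 is not a member.

Answer: no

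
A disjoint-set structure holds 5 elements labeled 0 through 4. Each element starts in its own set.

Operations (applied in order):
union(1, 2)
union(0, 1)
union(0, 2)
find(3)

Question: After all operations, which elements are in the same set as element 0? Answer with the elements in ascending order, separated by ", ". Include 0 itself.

Step 1: union(1, 2) -> merged; set of 1 now {1, 2}
Step 2: union(0, 1) -> merged; set of 0 now {0, 1, 2}
Step 3: union(0, 2) -> already same set; set of 0 now {0, 1, 2}
Step 4: find(3) -> no change; set of 3 is {3}
Component of 0: {0, 1, 2}

Answer: 0, 1, 2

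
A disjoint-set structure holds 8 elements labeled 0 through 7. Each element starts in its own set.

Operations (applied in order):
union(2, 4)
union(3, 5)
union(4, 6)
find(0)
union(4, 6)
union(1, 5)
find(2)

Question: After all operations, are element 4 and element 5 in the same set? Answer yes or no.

Answer: no

Derivation:
Step 1: union(2, 4) -> merged; set of 2 now {2, 4}
Step 2: union(3, 5) -> merged; set of 3 now {3, 5}
Step 3: union(4, 6) -> merged; set of 4 now {2, 4, 6}
Step 4: find(0) -> no change; set of 0 is {0}
Step 5: union(4, 6) -> already same set; set of 4 now {2, 4, 6}
Step 6: union(1, 5) -> merged; set of 1 now {1, 3, 5}
Step 7: find(2) -> no change; set of 2 is {2, 4, 6}
Set of 4: {2, 4, 6}; 5 is not a member.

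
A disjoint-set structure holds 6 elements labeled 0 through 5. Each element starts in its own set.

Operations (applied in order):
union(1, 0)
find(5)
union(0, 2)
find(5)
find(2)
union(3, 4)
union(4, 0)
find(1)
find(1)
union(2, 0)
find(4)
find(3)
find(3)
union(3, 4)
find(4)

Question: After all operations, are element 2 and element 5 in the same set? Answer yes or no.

Step 1: union(1, 0) -> merged; set of 1 now {0, 1}
Step 2: find(5) -> no change; set of 5 is {5}
Step 3: union(0, 2) -> merged; set of 0 now {0, 1, 2}
Step 4: find(5) -> no change; set of 5 is {5}
Step 5: find(2) -> no change; set of 2 is {0, 1, 2}
Step 6: union(3, 4) -> merged; set of 3 now {3, 4}
Step 7: union(4, 0) -> merged; set of 4 now {0, 1, 2, 3, 4}
Step 8: find(1) -> no change; set of 1 is {0, 1, 2, 3, 4}
Step 9: find(1) -> no change; set of 1 is {0, 1, 2, 3, 4}
Step 10: union(2, 0) -> already same set; set of 2 now {0, 1, 2, 3, 4}
Step 11: find(4) -> no change; set of 4 is {0, 1, 2, 3, 4}
Step 12: find(3) -> no change; set of 3 is {0, 1, 2, 3, 4}
Step 13: find(3) -> no change; set of 3 is {0, 1, 2, 3, 4}
Step 14: union(3, 4) -> already same set; set of 3 now {0, 1, 2, 3, 4}
Step 15: find(4) -> no change; set of 4 is {0, 1, 2, 3, 4}
Set of 2: {0, 1, 2, 3, 4}; 5 is not a member.

Answer: no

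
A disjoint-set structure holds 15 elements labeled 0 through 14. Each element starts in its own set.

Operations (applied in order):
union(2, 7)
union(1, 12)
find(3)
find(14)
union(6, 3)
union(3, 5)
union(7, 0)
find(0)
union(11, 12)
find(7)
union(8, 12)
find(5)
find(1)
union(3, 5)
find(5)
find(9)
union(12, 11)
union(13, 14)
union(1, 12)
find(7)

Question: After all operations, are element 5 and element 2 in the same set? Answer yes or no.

Step 1: union(2, 7) -> merged; set of 2 now {2, 7}
Step 2: union(1, 12) -> merged; set of 1 now {1, 12}
Step 3: find(3) -> no change; set of 3 is {3}
Step 4: find(14) -> no change; set of 14 is {14}
Step 5: union(6, 3) -> merged; set of 6 now {3, 6}
Step 6: union(3, 5) -> merged; set of 3 now {3, 5, 6}
Step 7: union(7, 0) -> merged; set of 7 now {0, 2, 7}
Step 8: find(0) -> no change; set of 0 is {0, 2, 7}
Step 9: union(11, 12) -> merged; set of 11 now {1, 11, 12}
Step 10: find(7) -> no change; set of 7 is {0, 2, 7}
Step 11: union(8, 12) -> merged; set of 8 now {1, 8, 11, 12}
Step 12: find(5) -> no change; set of 5 is {3, 5, 6}
Step 13: find(1) -> no change; set of 1 is {1, 8, 11, 12}
Step 14: union(3, 5) -> already same set; set of 3 now {3, 5, 6}
Step 15: find(5) -> no change; set of 5 is {3, 5, 6}
Step 16: find(9) -> no change; set of 9 is {9}
Step 17: union(12, 11) -> already same set; set of 12 now {1, 8, 11, 12}
Step 18: union(13, 14) -> merged; set of 13 now {13, 14}
Step 19: union(1, 12) -> already same set; set of 1 now {1, 8, 11, 12}
Step 20: find(7) -> no change; set of 7 is {0, 2, 7}
Set of 5: {3, 5, 6}; 2 is not a member.

Answer: no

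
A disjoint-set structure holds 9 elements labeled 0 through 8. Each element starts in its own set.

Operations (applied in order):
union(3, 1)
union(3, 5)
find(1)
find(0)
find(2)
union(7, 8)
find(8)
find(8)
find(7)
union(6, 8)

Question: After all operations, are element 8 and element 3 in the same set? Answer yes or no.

Step 1: union(3, 1) -> merged; set of 3 now {1, 3}
Step 2: union(3, 5) -> merged; set of 3 now {1, 3, 5}
Step 3: find(1) -> no change; set of 1 is {1, 3, 5}
Step 4: find(0) -> no change; set of 0 is {0}
Step 5: find(2) -> no change; set of 2 is {2}
Step 6: union(7, 8) -> merged; set of 7 now {7, 8}
Step 7: find(8) -> no change; set of 8 is {7, 8}
Step 8: find(8) -> no change; set of 8 is {7, 8}
Step 9: find(7) -> no change; set of 7 is {7, 8}
Step 10: union(6, 8) -> merged; set of 6 now {6, 7, 8}
Set of 8: {6, 7, 8}; 3 is not a member.

Answer: no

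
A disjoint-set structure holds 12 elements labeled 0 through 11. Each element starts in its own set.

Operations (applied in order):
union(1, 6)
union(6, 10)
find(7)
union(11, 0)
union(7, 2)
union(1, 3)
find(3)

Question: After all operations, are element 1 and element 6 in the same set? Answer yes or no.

Answer: yes

Derivation:
Step 1: union(1, 6) -> merged; set of 1 now {1, 6}
Step 2: union(6, 10) -> merged; set of 6 now {1, 6, 10}
Step 3: find(7) -> no change; set of 7 is {7}
Step 4: union(11, 0) -> merged; set of 11 now {0, 11}
Step 5: union(7, 2) -> merged; set of 7 now {2, 7}
Step 6: union(1, 3) -> merged; set of 1 now {1, 3, 6, 10}
Step 7: find(3) -> no change; set of 3 is {1, 3, 6, 10}
Set of 1: {1, 3, 6, 10}; 6 is a member.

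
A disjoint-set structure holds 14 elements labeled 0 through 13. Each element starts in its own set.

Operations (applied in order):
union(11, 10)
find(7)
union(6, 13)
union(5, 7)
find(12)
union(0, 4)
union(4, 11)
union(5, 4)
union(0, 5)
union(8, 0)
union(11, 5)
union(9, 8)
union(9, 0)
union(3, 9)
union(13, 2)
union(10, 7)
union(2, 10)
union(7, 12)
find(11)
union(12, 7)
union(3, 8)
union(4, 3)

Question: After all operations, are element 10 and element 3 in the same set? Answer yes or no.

Step 1: union(11, 10) -> merged; set of 11 now {10, 11}
Step 2: find(7) -> no change; set of 7 is {7}
Step 3: union(6, 13) -> merged; set of 6 now {6, 13}
Step 4: union(5, 7) -> merged; set of 5 now {5, 7}
Step 5: find(12) -> no change; set of 12 is {12}
Step 6: union(0, 4) -> merged; set of 0 now {0, 4}
Step 7: union(4, 11) -> merged; set of 4 now {0, 4, 10, 11}
Step 8: union(5, 4) -> merged; set of 5 now {0, 4, 5, 7, 10, 11}
Step 9: union(0, 5) -> already same set; set of 0 now {0, 4, 5, 7, 10, 11}
Step 10: union(8, 0) -> merged; set of 8 now {0, 4, 5, 7, 8, 10, 11}
Step 11: union(11, 5) -> already same set; set of 11 now {0, 4, 5, 7, 8, 10, 11}
Step 12: union(9, 8) -> merged; set of 9 now {0, 4, 5, 7, 8, 9, 10, 11}
Step 13: union(9, 0) -> already same set; set of 9 now {0, 4, 5, 7, 8, 9, 10, 11}
Step 14: union(3, 9) -> merged; set of 3 now {0, 3, 4, 5, 7, 8, 9, 10, 11}
Step 15: union(13, 2) -> merged; set of 13 now {2, 6, 13}
Step 16: union(10, 7) -> already same set; set of 10 now {0, 3, 4, 5, 7, 8, 9, 10, 11}
Step 17: union(2, 10) -> merged; set of 2 now {0, 2, 3, 4, 5, 6, 7, 8, 9, 10, 11, 13}
Step 18: union(7, 12) -> merged; set of 7 now {0, 2, 3, 4, 5, 6, 7, 8, 9, 10, 11, 12, 13}
Step 19: find(11) -> no change; set of 11 is {0, 2, 3, 4, 5, 6, 7, 8, 9, 10, 11, 12, 13}
Step 20: union(12, 7) -> already same set; set of 12 now {0, 2, 3, 4, 5, 6, 7, 8, 9, 10, 11, 12, 13}
Step 21: union(3, 8) -> already same set; set of 3 now {0, 2, 3, 4, 5, 6, 7, 8, 9, 10, 11, 12, 13}
Step 22: union(4, 3) -> already same set; set of 4 now {0, 2, 3, 4, 5, 6, 7, 8, 9, 10, 11, 12, 13}
Set of 10: {0, 2, 3, 4, 5, 6, 7, 8, 9, 10, 11, 12, 13}; 3 is a member.

Answer: yes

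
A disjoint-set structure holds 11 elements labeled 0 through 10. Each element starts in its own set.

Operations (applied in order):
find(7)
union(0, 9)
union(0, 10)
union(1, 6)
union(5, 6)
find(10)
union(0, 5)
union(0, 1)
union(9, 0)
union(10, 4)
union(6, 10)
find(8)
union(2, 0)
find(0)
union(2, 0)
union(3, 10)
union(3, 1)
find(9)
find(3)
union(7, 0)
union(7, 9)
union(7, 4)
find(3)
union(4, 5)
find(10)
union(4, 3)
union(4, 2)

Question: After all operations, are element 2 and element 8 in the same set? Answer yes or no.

Answer: no

Derivation:
Step 1: find(7) -> no change; set of 7 is {7}
Step 2: union(0, 9) -> merged; set of 0 now {0, 9}
Step 3: union(0, 10) -> merged; set of 0 now {0, 9, 10}
Step 4: union(1, 6) -> merged; set of 1 now {1, 6}
Step 5: union(5, 6) -> merged; set of 5 now {1, 5, 6}
Step 6: find(10) -> no change; set of 10 is {0, 9, 10}
Step 7: union(0, 5) -> merged; set of 0 now {0, 1, 5, 6, 9, 10}
Step 8: union(0, 1) -> already same set; set of 0 now {0, 1, 5, 6, 9, 10}
Step 9: union(9, 0) -> already same set; set of 9 now {0, 1, 5, 6, 9, 10}
Step 10: union(10, 4) -> merged; set of 10 now {0, 1, 4, 5, 6, 9, 10}
Step 11: union(6, 10) -> already same set; set of 6 now {0, 1, 4, 5, 6, 9, 10}
Step 12: find(8) -> no change; set of 8 is {8}
Step 13: union(2, 0) -> merged; set of 2 now {0, 1, 2, 4, 5, 6, 9, 10}
Step 14: find(0) -> no change; set of 0 is {0, 1, 2, 4, 5, 6, 9, 10}
Step 15: union(2, 0) -> already same set; set of 2 now {0, 1, 2, 4, 5, 6, 9, 10}
Step 16: union(3, 10) -> merged; set of 3 now {0, 1, 2, 3, 4, 5, 6, 9, 10}
Step 17: union(3, 1) -> already same set; set of 3 now {0, 1, 2, 3, 4, 5, 6, 9, 10}
Step 18: find(9) -> no change; set of 9 is {0, 1, 2, 3, 4, 5, 6, 9, 10}
Step 19: find(3) -> no change; set of 3 is {0, 1, 2, 3, 4, 5, 6, 9, 10}
Step 20: union(7, 0) -> merged; set of 7 now {0, 1, 2, 3, 4, 5, 6, 7, 9, 10}
Step 21: union(7, 9) -> already same set; set of 7 now {0, 1, 2, 3, 4, 5, 6, 7, 9, 10}
Step 22: union(7, 4) -> already same set; set of 7 now {0, 1, 2, 3, 4, 5, 6, 7, 9, 10}
Step 23: find(3) -> no change; set of 3 is {0, 1, 2, 3, 4, 5, 6, 7, 9, 10}
Step 24: union(4, 5) -> already same set; set of 4 now {0, 1, 2, 3, 4, 5, 6, 7, 9, 10}
Step 25: find(10) -> no change; set of 10 is {0, 1, 2, 3, 4, 5, 6, 7, 9, 10}
Step 26: union(4, 3) -> already same set; set of 4 now {0, 1, 2, 3, 4, 5, 6, 7, 9, 10}
Step 27: union(4, 2) -> already same set; set of 4 now {0, 1, 2, 3, 4, 5, 6, 7, 9, 10}
Set of 2: {0, 1, 2, 3, 4, 5, 6, 7, 9, 10}; 8 is not a member.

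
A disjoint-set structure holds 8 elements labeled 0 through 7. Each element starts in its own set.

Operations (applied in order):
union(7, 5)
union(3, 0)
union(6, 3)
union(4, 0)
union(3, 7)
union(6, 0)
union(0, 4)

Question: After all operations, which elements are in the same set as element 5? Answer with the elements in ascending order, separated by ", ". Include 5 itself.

Answer: 0, 3, 4, 5, 6, 7

Derivation:
Step 1: union(7, 5) -> merged; set of 7 now {5, 7}
Step 2: union(3, 0) -> merged; set of 3 now {0, 3}
Step 3: union(6, 3) -> merged; set of 6 now {0, 3, 6}
Step 4: union(4, 0) -> merged; set of 4 now {0, 3, 4, 6}
Step 5: union(3, 7) -> merged; set of 3 now {0, 3, 4, 5, 6, 7}
Step 6: union(6, 0) -> already same set; set of 6 now {0, 3, 4, 5, 6, 7}
Step 7: union(0, 4) -> already same set; set of 0 now {0, 3, 4, 5, 6, 7}
Component of 5: {0, 3, 4, 5, 6, 7}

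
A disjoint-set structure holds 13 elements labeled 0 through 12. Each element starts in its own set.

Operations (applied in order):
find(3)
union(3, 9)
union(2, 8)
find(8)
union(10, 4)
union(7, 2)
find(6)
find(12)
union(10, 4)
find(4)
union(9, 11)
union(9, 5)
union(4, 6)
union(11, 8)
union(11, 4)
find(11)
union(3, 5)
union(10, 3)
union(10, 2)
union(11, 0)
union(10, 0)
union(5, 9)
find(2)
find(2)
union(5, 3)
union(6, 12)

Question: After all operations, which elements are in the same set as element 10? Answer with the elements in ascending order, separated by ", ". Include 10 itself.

Step 1: find(3) -> no change; set of 3 is {3}
Step 2: union(3, 9) -> merged; set of 3 now {3, 9}
Step 3: union(2, 8) -> merged; set of 2 now {2, 8}
Step 4: find(8) -> no change; set of 8 is {2, 8}
Step 5: union(10, 4) -> merged; set of 10 now {4, 10}
Step 6: union(7, 2) -> merged; set of 7 now {2, 7, 8}
Step 7: find(6) -> no change; set of 6 is {6}
Step 8: find(12) -> no change; set of 12 is {12}
Step 9: union(10, 4) -> already same set; set of 10 now {4, 10}
Step 10: find(4) -> no change; set of 4 is {4, 10}
Step 11: union(9, 11) -> merged; set of 9 now {3, 9, 11}
Step 12: union(9, 5) -> merged; set of 9 now {3, 5, 9, 11}
Step 13: union(4, 6) -> merged; set of 4 now {4, 6, 10}
Step 14: union(11, 8) -> merged; set of 11 now {2, 3, 5, 7, 8, 9, 11}
Step 15: union(11, 4) -> merged; set of 11 now {2, 3, 4, 5, 6, 7, 8, 9, 10, 11}
Step 16: find(11) -> no change; set of 11 is {2, 3, 4, 5, 6, 7, 8, 9, 10, 11}
Step 17: union(3, 5) -> already same set; set of 3 now {2, 3, 4, 5, 6, 7, 8, 9, 10, 11}
Step 18: union(10, 3) -> already same set; set of 10 now {2, 3, 4, 5, 6, 7, 8, 9, 10, 11}
Step 19: union(10, 2) -> already same set; set of 10 now {2, 3, 4, 5, 6, 7, 8, 9, 10, 11}
Step 20: union(11, 0) -> merged; set of 11 now {0, 2, 3, 4, 5, 6, 7, 8, 9, 10, 11}
Step 21: union(10, 0) -> already same set; set of 10 now {0, 2, 3, 4, 5, 6, 7, 8, 9, 10, 11}
Step 22: union(5, 9) -> already same set; set of 5 now {0, 2, 3, 4, 5, 6, 7, 8, 9, 10, 11}
Step 23: find(2) -> no change; set of 2 is {0, 2, 3, 4, 5, 6, 7, 8, 9, 10, 11}
Step 24: find(2) -> no change; set of 2 is {0, 2, 3, 4, 5, 6, 7, 8, 9, 10, 11}
Step 25: union(5, 3) -> already same set; set of 5 now {0, 2, 3, 4, 5, 6, 7, 8, 9, 10, 11}
Step 26: union(6, 12) -> merged; set of 6 now {0, 2, 3, 4, 5, 6, 7, 8, 9, 10, 11, 12}
Component of 10: {0, 2, 3, 4, 5, 6, 7, 8, 9, 10, 11, 12}

Answer: 0, 2, 3, 4, 5, 6, 7, 8, 9, 10, 11, 12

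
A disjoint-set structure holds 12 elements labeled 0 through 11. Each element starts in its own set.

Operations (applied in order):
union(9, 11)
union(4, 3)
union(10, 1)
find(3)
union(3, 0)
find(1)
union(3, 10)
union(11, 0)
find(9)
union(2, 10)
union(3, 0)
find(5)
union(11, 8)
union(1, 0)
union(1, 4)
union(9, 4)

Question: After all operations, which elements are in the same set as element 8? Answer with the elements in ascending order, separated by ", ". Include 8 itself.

Answer: 0, 1, 2, 3, 4, 8, 9, 10, 11

Derivation:
Step 1: union(9, 11) -> merged; set of 9 now {9, 11}
Step 2: union(4, 3) -> merged; set of 4 now {3, 4}
Step 3: union(10, 1) -> merged; set of 10 now {1, 10}
Step 4: find(3) -> no change; set of 3 is {3, 4}
Step 5: union(3, 0) -> merged; set of 3 now {0, 3, 4}
Step 6: find(1) -> no change; set of 1 is {1, 10}
Step 7: union(3, 10) -> merged; set of 3 now {0, 1, 3, 4, 10}
Step 8: union(11, 0) -> merged; set of 11 now {0, 1, 3, 4, 9, 10, 11}
Step 9: find(9) -> no change; set of 9 is {0, 1, 3, 4, 9, 10, 11}
Step 10: union(2, 10) -> merged; set of 2 now {0, 1, 2, 3, 4, 9, 10, 11}
Step 11: union(3, 0) -> already same set; set of 3 now {0, 1, 2, 3, 4, 9, 10, 11}
Step 12: find(5) -> no change; set of 5 is {5}
Step 13: union(11, 8) -> merged; set of 11 now {0, 1, 2, 3, 4, 8, 9, 10, 11}
Step 14: union(1, 0) -> already same set; set of 1 now {0, 1, 2, 3, 4, 8, 9, 10, 11}
Step 15: union(1, 4) -> already same set; set of 1 now {0, 1, 2, 3, 4, 8, 9, 10, 11}
Step 16: union(9, 4) -> already same set; set of 9 now {0, 1, 2, 3, 4, 8, 9, 10, 11}
Component of 8: {0, 1, 2, 3, 4, 8, 9, 10, 11}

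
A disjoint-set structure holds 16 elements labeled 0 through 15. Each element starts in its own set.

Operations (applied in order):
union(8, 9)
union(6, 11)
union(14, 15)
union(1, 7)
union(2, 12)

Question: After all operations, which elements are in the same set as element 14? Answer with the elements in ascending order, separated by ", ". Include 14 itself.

Answer: 14, 15

Derivation:
Step 1: union(8, 9) -> merged; set of 8 now {8, 9}
Step 2: union(6, 11) -> merged; set of 6 now {6, 11}
Step 3: union(14, 15) -> merged; set of 14 now {14, 15}
Step 4: union(1, 7) -> merged; set of 1 now {1, 7}
Step 5: union(2, 12) -> merged; set of 2 now {2, 12}
Component of 14: {14, 15}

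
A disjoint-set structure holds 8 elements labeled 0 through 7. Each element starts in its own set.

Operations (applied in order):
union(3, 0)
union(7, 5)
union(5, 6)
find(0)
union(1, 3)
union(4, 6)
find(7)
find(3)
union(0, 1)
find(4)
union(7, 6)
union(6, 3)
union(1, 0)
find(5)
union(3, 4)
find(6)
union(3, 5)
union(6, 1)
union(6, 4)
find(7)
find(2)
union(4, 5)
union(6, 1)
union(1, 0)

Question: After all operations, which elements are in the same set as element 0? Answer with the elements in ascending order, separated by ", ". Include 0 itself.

Answer: 0, 1, 3, 4, 5, 6, 7

Derivation:
Step 1: union(3, 0) -> merged; set of 3 now {0, 3}
Step 2: union(7, 5) -> merged; set of 7 now {5, 7}
Step 3: union(5, 6) -> merged; set of 5 now {5, 6, 7}
Step 4: find(0) -> no change; set of 0 is {0, 3}
Step 5: union(1, 3) -> merged; set of 1 now {0, 1, 3}
Step 6: union(4, 6) -> merged; set of 4 now {4, 5, 6, 7}
Step 7: find(7) -> no change; set of 7 is {4, 5, 6, 7}
Step 8: find(3) -> no change; set of 3 is {0, 1, 3}
Step 9: union(0, 1) -> already same set; set of 0 now {0, 1, 3}
Step 10: find(4) -> no change; set of 4 is {4, 5, 6, 7}
Step 11: union(7, 6) -> already same set; set of 7 now {4, 5, 6, 7}
Step 12: union(6, 3) -> merged; set of 6 now {0, 1, 3, 4, 5, 6, 7}
Step 13: union(1, 0) -> already same set; set of 1 now {0, 1, 3, 4, 5, 6, 7}
Step 14: find(5) -> no change; set of 5 is {0, 1, 3, 4, 5, 6, 7}
Step 15: union(3, 4) -> already same set; set of 3 now {0, 1, 3, 4, 5, 6, 7}
Step 16: find(6) -> no change; set of 6 is {0, 1, 3, 4, 5, 6, 7}
Step 17: union(3, 5) -> already same set; set of 3 now {0, 1, 3, 4, 5, 6, 7}
Step 18: union(6, 1) -> already same set; set of 6 now {0, 1, 3, 4, 5, 6, 7}
Step 19: union(6, 4) -> already same set; set of 6 now {0, 1, 3, 4, 5, 6, 7}
Step 20: find(7) -> no change; set of 7 is {0, 1, 3, 4, 5, 6, 7}
Step 21: find(2) -> no change; set of 2 is {2}
Step 22: union(4, 5) -> already same set; set of 4 now {0, 1, 3, 4, 5, 6, 7}
Step 23: union(6, 1) -> already same set; set of 6 now {0, 1, 3, 4, 5, 6, 7}
Step 24: union(1, 0) -> already same set; set of 1 now {0, 1, 3, 4, 5, 6, 7}
Component of 0: {0, 1, 3, 4, 5, 6, 7}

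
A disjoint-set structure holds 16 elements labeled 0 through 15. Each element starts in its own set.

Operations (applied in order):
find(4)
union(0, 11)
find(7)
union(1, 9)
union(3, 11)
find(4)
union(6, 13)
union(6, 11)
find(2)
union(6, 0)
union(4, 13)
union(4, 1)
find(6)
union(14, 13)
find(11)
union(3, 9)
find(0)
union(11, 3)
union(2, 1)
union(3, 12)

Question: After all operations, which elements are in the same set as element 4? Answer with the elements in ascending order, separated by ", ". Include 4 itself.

Answer: 0, 1, 2, 3, 4, 6, 9, 11, 12, 13, 14

Derivation:
Step 1: find(4) -> no change; set of 4 is {4}
Step 2: union(0, 11) -> merged; set of 0 now {0, 11}
Step 3: find(7) -> no change; set of 7 is {7}
Step 4: union(1, 9) -> merged; set of 1 now {1, 9}
Step 5: union(3, 11) -> merged; set of 3 now {0, 3, 11}
Step 6: find(4) -> no change; set of 4 is {4}
Step 7: union(6, 13) -> merged; set of 6 now {6, 13}
Step 8: union(6, 11) -> merged; set of 6 now {0, 3, 6, 11, 13}
Step 9: find(2) -> no change; set of 2 is {2}
Step 10: union(6, 0) -> already same set; set of 6 now {0, 3, 6, 11, 13}
Step 11: union(4, 13) -> merged; set of 4 now {0, 3, 4, 6, 11, 13}
Step 12: union(4, 1) -> merged; set of 4 now {0, 1, 3, 4, 6, 9, 11, 13}
Step 13: find(6) -> no change; set of 6 is {0, 1, 3, 4, 6, 9, 11, 13}
Step 14: union(14, 13) -> merged; set of 14 now {0, 1, 3, 4, 6, 9, 11, 13, 14}
Step 15: find(11) -> no change; set of 11 is {0, 1, 3, 4, 6, 9, 11, 13, 14}
Step 16: union(3, 9) -> already same set; set of 3 now {0, 1, 3, 4, 6, 9, 11, 13, 14}
Step 17: find(0) -> no change; set of 0 is {0, 1, 3, 4, 6, 9, 11, 13, 14}
Step 18: union(11, 3) -> already same set; set of 11 now {0, 1, 3, 4, 6, 9, 11, 13, 14}
Step 19: union(2, 1) -> merged; set of 2 now {0, 1, 2, 3, 4, 6, 9, 11, 13, 14}
Step 20: union(3, 12) -> merged; set of 3 now {0, 1, 2, 3, 4, 6, 9, 11, 12, 13, 14}
Component of 4: {0, 1, 2, 3, 4, 6, 9, 11, 12, 13, 14}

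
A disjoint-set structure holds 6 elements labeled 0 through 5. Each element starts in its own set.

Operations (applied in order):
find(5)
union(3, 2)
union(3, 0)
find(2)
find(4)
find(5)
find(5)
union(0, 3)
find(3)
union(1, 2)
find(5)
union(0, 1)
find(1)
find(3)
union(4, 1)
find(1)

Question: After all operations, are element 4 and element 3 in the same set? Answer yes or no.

Step 1: find(5) -> no change; set of 5 is {5}
Step 2: union(3, 2) -> merged; set of 3 now {2, 3}
Step 3: union(3, 0) -> merged; set of 3 now {0, 2, 3}
Step 4: find(2) -> no change; set of 2 is {0, 2, 3}
Step 5: find(4) -> no change; set of 4 is {4}
Step 6: find(5) -> no change; set of 5 is {5}
Step 7: find(5) -> no change; set of 5 is {5}
Step 8: union(0, 3) -> already same set; set of 0 now {0, 2, 3}
Step 9: find(3) -> no change; set of 3 is {0, 2, 3}
Step 10: union(1, 2) -> merged; set of 1 now {0, 1, 2, 3}
Step 11: find(5) -> no change; set of 5 is {5}
Step 12: union(0, 1) -> already same set; set of 0 now {0, 1, 2, 3}
Step 13: find(1) -> no change; set of 1 is {0, 1, 2, 3}
Step 14: find(3) -> no change; set of 3 is {0, 1, 2, 3}
Step 15: union(4, 1) -> merged; set of 4 now {0, 1, 2, 3, 4}
Step 16: find(1) -> no change; set of 1 is {0, 1, 2, 3, 4}
Set of 4: {0, 1, 2, 3, 4}; 3 is a member.

Answer: yes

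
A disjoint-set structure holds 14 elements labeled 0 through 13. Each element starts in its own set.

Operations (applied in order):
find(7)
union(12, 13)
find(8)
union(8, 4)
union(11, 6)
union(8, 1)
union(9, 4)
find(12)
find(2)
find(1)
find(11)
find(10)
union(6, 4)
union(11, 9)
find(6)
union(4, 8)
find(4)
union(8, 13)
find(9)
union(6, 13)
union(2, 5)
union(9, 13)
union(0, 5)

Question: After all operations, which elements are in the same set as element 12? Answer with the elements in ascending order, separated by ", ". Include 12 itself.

Step 1: find(7) -> no change; set of 7 is {7}
Step 2: union(12, 13) -> merged; set of 12 now {12, 13}
Step 3: find(8) -> no change; set of 8 is {8}
Step 4: union(8, 4) -> merged; set of 8 now {4, 8}
Step 5: union(11, 6) -> merged; set of 11 now {6, 11}
Step 6: union(8, 1) -> merged; set of 8 now {1, 4, 8}
Step 7: union(9, 4) -> merged; set of 9 now {1, 4, 8, 9}
Step 8: find(12) -> no change; set of 12 is {12, 13}
Step 9: find(2) -> no change; set of 2 is {2}
Step 10: find(1) -> no change; set of 1 is {1, 4, 8, 9}
Step 11: find(11) -> no change; set of 11 is {6, 11}
Step 12: find(10) -> no change; set of 10 is {10}
Step 13: union(6, 4) -> merged; set of 6 now {1, 4, 6, 8, 9, 11}
Step 14: union(11, 9) -> already same set; set of 11 now {1, 4, 6, 8, 9, 11}
Step 15: find(6) -> no change; set of 6 is {1, 4, 6, 8, 9, 11}
Step 16: union(4, 8) -> already same set; set of 4 now {1, 4, 6, 8, 9, 11}
Step 17: find(4) -> no change; set of 4 is {1, 4, 6, 8, 9, 11}
Step 18: union(8, 13) -> merged; set of 8 now {1, 4, 6, 8, 9, 11, 12, 13}
Step 19: find(9) -> no change; set of 9 is {1, 4, 6, 8, 9, 11, 12, 13}
Step 20: union(6, 13) -> already same set; set of 6 now {1, 4, 6, 8, 9, 11, 12, 13}
Step 21: union(2, 5) -> merged; set of 2 now {2, 5}
Step 22: union(9, 13) -> already same set; set of 9 now {1, 4, 6, 8, 9, 11, 12, 13}
Step 23: union(0, 5) -> merged; set of 0 now {0, 2, 5}
Component of 12: {1, 4, 6, 8, 9, 11, 12, 13}

Answer: 1, 4, 6, 8, 9, 11, 12, 13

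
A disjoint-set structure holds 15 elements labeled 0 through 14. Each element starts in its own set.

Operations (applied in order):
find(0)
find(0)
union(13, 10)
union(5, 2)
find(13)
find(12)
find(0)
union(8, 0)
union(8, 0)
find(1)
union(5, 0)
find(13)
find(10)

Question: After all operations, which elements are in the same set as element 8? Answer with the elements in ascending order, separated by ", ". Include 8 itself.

Answer: 0, 2, 5, 8

Derivation:
Step 1: find(0) -> no change; set of 0 is {0}
Step 2: find(0) -> no change; set of 0 is {0}
Step 3: union(13, 10) -> merged; set of 13 now {10, 13}
Step 4: union(5, 2) -> merged; set of 5 now {2, 5}
Step 5: find(13) -> no change; set of 13 is {10, 13}
Step 6: find(12) -> no change; set of 12 is {12}
Step 7: find(0) -> no change; set of 0 is {0}
Step 8: union(8, 0) -> merged; set of 8 now {0, 8}
Step 9: union(8, 0) -> already same set; set of 8 now {0, 8}
Step 10: find(1) -> no change; set of 1 is {1}
Step 11: union(5, 0) -> merged; set of 5 now {0, 2, 5, 8}
Step 12: find(13) -> no change; set of 13 is {10, 13}
Step 13: find(10) -> no change; set of 10 is {10, 13}
Component of 8: {0, 2, 5, 8}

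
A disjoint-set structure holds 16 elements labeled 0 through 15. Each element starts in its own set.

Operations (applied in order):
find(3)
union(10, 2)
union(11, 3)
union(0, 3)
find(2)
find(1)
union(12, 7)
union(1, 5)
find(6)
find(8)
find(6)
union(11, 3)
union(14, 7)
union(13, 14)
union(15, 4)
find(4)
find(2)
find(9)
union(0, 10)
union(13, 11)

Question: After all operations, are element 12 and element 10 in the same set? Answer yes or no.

Step 1: find(3) -> no change; set of 3 is {3}
Step 2: union(10, 2) -> merged; set of 10 now {2, 10}
Step 3: union(11, 3) -> merged; set of 11 now {3, 11}
Step 4: union(0, 3) -> merged; set of 0 now {0, 3, 11}
Step 5: find(2) -> no change; set of 2 is {2, 10}
Step 6: find(1) -> no change; set of 1 is {1}
Step 7: union(12, 7) -> merged; set of 12 now {7, 12}
Step 8: union(1, 5) -> merged; set of 1 now {1, 5}
Step 9: find(6) -> no change; set of 6 is {6}
Step 10: find(8) -> no change; set of 8 is {8}
Step 11: find(6) -> no change; set of 6 is {6}
Step 12: union(11, 3) -> already same set; set of 11 now {0, 3, 11}
Step 13: union(14, 7) -> merged; set of 14 now {7, 12, 14}
Step 14: union(13, 14) -> merged; set of 13 now {7, 12, 13, 14}
Step 15: union(15, 4) -> merged; set of 15 now {4, 15}
Step 16: find(4) -> no change; set of 4 is {4, 15}
Step 17: find(2) -> no change; set of 2 is {2, 10}
Step 18: find(9) -> no change; set of 9 is {9}
Step 19: union(0, 10) -> merged; set of 0 now {0, 2, 3, 10, 11}
Step 20: union(13, 11) -> merged; set of 13 now {0, 2, 3, 7, 10, 11, 12, 13, 14}
Set of 12: {0, 2, 3, 7, 10, 11, 12, 13, 14}; 10 is a member.

Answer: yes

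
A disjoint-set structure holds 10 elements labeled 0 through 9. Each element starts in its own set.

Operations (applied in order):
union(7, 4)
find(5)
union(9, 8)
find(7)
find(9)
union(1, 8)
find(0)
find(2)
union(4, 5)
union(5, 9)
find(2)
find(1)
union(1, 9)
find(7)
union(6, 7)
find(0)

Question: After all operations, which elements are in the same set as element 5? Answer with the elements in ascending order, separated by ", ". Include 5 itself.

Answer: 1, 4, 5, 6, 7, 8, 9

Derivation:
Step 1: union(7, 4) -> merged; set of 7 now {4, 7}
Step 2: find(5) -> no change; set of 5 is {5}
Step 3: union(9, 8) -> merged; set of 9 now {8, 9}
Step 4: find(7) -> no change; set of 7 is {4, 7}
Step 5: find(9) -> no change; set of 9 is {8, 9}
Step 6: union(1, 8) -> merged; set of 1 now {1, 8, 9}
Step 7: find(0) -> no change; set of 0 is {0}
Step 8: find(2) -> no change; set of 2 is {2}
Step 9: union(4, 5) -> merged; set of 4 now {4, 5, 7}
Step 10: union(5, 9) -> merged; set of 5 now {1, 4, 5, 7, 8, 9}
Step 11: find(2) -> no change; set of 2 is {2}
Step 12: find(1) -> no change; set of 1 is {1, 4, 5, 7, 8, 9}
Step 13: union(1, 9) -> already same set; set of 1 now {1, 4, 5, 7, 8, 9}
Step 14: find(7) -> no change; set of 7 is {1, 4, 5, 7, 8, 9}
Step 15: union(6, 7) -> merged; set of 6 now {1, 4, 5, 6, 7, 8, 9}
Step 16: find(0) -> no change; set of 0 is {0}
Component of 5: {1, 4, 5, 6, 7, 8, 9}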